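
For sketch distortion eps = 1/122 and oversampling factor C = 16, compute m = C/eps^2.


1/eps = 122.
(1/eps)^2 = 14884.
m = 16*14884 = 238144.

238144


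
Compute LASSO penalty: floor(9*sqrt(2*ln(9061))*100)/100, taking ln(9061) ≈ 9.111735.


ln(9061) ≈ 9.111735.
2*ln(n) ≈ 18.22347.
sqrt(2*ln(n)) ≈ sqrt(18.22347) ≈ 4.268896.
lambda ≈ 9*4.268896 = 38.420064.
floor(lambda*100)/100 = 38.42.

38.42


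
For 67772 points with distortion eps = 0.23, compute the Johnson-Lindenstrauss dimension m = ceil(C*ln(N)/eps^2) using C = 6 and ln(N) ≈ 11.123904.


ln(67772) ≈ 11.123904.
eps^2 = 0.23^2 = 0.0529.
C*ln(N)/eps^2 ≈ 6*11.123904/0.0529 ≈ 1261.6904.
m = ceil(1261.6904) = 1262.

1262


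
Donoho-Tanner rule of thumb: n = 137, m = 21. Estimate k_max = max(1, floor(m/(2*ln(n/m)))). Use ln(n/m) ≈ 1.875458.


n/m = 137/21.
ln(n/m) ≈ 1.875458.
2*ln(n/m) ≈ 3.750916.
m/(2*ln(n/m)) ≈ 21/3.750916 ≈ 5.5986.
floor = 5.
k_max = max(1, 5) = 5.

5


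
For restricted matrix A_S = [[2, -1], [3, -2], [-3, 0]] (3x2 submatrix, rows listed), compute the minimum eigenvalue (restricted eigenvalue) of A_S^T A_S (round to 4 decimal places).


A_S^T A_S = [[22, -8], [-8, 5]].
trace = 27.
det = 46.
disc = trace^2 - 4*det = 729 - 4*46 = 545.
sqrt(545) ≈ 23.345235.
lam_min = (27 - sqrt(545))/2 ≈ (27 - 23.345235)/2 = 1.8273825 ≈ 1.8274.

1.8274


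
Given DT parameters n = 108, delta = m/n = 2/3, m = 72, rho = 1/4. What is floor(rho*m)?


m = 2/3*108 = 72.
rho = 1/4.
rho*m = 1/4*72 = 18.
k = floor(18) = 18.

18


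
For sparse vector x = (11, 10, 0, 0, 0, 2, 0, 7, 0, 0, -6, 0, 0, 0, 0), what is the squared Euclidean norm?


Non-zero entries: [(0, 11), (1, 10), (5, 2), (7, 7), (10, -6)]
Squares: [121, 100, 4, 49, 36]
||x||_2^2 = sum = 310.

310


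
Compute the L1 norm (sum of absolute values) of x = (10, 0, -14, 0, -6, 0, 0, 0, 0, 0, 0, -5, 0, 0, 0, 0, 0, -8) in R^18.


Non-zero entries: [(0, 10), (2, -14), (4, -6), (11, -5), (17, -8)]
Absolute values: [10, 14, 6, 5, 8]
||x||_1 = sum = 43.

43


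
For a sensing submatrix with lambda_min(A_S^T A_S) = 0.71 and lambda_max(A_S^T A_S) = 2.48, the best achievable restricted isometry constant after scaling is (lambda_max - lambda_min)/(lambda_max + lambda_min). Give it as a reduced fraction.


lambda_max - lambda_min = 2.48 - 0.71 = 1.77.
lambda_max + lambda_min = 2.48 + 0.71 = 3.19.
delta = 1.77/3.19 = 177/319.

177/319


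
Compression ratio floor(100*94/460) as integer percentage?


100*m/n = 100*94/460 ≈ 20.4348.
floor = 20.

20


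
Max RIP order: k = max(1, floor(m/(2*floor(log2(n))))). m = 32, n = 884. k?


floor(log2(884)) = 9.
2*9 = 18.
m/(2*floor(log2(n))) = 32/18 ≈ 1.7778.
floor = 1.
k = max(1, 1) = 1.

1


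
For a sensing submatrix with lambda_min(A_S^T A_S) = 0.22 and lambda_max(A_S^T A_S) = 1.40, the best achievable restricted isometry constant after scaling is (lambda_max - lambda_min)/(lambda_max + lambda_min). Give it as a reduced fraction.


lambda_max - lambda_min = 1.40 - 0.22 = 1.18.
lambda_max + lambda_min = 1.40 + 0.22 = 1.62.
delta = 1.18/1.62 = 118/162 = 59/81.

59/81


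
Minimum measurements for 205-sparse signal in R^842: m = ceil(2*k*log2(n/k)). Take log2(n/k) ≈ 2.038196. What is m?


log2(n/k) = log2(842/205) ≈ 2.038196.
2*k*log2(n/k) ≈ 2*205*2.038196 = 835.66036.
m = ceil(835.66036) = 836.

836


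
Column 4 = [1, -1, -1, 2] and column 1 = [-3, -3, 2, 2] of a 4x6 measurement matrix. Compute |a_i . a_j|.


Inner product: 1*-3 + -1*-3 + -1*2 + 2*2
Products: [-3, 3, -2, 4]
Sum = 2.
|dot| = 2.

2


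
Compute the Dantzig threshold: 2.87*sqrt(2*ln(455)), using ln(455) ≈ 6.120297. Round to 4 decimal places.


ln(455) ≈ 6.120297.
2*ln(n) ≈ 12.240594.
sqrt(2*ln(n)) ≈ sqrt(12.240594) ≈ 3.498656.
threshold ≈ 2.87*3.498656 = 10.04114272 ≈ 10.0411.

10.0411


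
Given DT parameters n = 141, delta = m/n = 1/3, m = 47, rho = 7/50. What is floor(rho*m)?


m = 1/3*141 = 47.
rho = 7/50.
rho*m = 7/50*47 = 6.58.
k = floor(6.58) = 6.

6


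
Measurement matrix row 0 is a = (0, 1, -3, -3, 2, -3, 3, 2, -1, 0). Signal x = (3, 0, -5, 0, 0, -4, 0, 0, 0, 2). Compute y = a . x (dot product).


Non-zero terms: ['0*3', '-3*-5', '-3*-4', '0*2']
Products: [0, 15, 12, 0]
y = sum = 27.

27


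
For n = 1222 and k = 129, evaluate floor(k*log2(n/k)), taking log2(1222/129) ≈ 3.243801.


log2(n/k) = log2(1222/129) ≈ 3.243801.
k*log2(n/k) ≈ 129*3.243801 = 418.450329.
floor(418.450329) = 418.

418


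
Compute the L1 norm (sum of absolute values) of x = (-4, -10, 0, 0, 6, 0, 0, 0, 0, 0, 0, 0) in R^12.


Non-zero entries: [(0, -4), (1, -10), (4, 6)]
Absolute values: [4, 10, 6]
||x||_1 = sum = 20.

20


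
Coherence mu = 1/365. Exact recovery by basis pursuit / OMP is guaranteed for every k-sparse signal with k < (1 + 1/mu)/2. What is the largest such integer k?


1/mu = 365.
1 + 1/mu = 366.
(1 + 1/mu)/2 = 183 is an integer and the inequality is strict, so k_max = 183 - 1 = 182.

182


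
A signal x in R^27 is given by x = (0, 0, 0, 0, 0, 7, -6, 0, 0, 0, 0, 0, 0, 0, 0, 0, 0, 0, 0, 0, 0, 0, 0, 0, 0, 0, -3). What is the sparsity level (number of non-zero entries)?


Non-zero positions: [5, 6, 26].
Sparsity = 3.

3


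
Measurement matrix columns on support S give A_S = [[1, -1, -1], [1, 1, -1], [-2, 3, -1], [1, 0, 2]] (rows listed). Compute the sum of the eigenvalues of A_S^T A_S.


Sum of eigenvalues of A_S^T A_S = trace(A_S^T A_S) = sum of squared column norms of A_S.
A_S^T A_S diagonal: [7, 11, 7].
trace = 7 + 11 + 7 = 25.

25


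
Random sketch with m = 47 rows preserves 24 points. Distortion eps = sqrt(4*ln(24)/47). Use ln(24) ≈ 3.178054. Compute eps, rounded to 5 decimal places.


ln(24) ≈ 3.178054.
4*ln(N)/m ≈ 4*3.178054/47 ≈ 0.27047268.
eps = sqrt(0.27047268) ≈ 0.5200699 ≈ 0.52007.

0.52007


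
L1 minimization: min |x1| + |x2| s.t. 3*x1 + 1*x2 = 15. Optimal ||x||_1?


Axis intercepts:
  x1 = 5, x2 = 0: L1 = 5
  x1 = 0, x2 = 15: L1 = 15
x* = (5, 0)
||x*||_1 = 5.

5


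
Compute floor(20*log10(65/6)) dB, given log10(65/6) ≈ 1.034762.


||x||/||e|| = 65/6.
log10(65/6) ≈ 1.034762.
20*log10(||x||/||e||) ≈ 20*1.034762 = 20.69524.
floor(20.69524) = 20.

20


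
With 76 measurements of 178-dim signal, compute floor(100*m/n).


100*m/n = 100*76/178 ≈ 42.6966.
floor = 42.

42


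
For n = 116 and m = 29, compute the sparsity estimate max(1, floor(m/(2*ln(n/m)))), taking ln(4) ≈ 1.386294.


n/m = 116/29 = 4.
ln(n/m) ≈ 1.386294.
2*ln(n/m) ≈ 2.772588.
m/(2*ln(n/m)) ≈ 29/2.772588 ≈ 10.4595.
floor = 10.
k_max = max(1, 10) = 10.

10


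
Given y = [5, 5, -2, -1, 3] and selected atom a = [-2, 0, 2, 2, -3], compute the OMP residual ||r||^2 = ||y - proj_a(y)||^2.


a^T a = 21.
a^T y = -25.
coeff = -25/21 = -25/21.
||r||^2 = 719/21.

719/21


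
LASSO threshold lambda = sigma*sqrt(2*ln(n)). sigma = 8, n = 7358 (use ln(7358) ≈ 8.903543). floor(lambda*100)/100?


ln(7358) ≈ 8.903543.
2*ln(n) ≈ 17.807086.
sqrt(2*ln(n)) ≈ sqrt(17.807086) ≈ 4.219844.
lambda ≈ 8*4.219844 = 33.758752.
floor(lambda*100)/100 = 33.75.

33.75


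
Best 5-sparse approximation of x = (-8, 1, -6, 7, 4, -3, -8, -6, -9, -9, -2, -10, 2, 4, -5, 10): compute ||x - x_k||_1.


Sorted |x_i| descending: [10, 10, 9, 9, 8, 8, 7, 6, 6, 5, 4, 4, 3, 2, 2, 1]
Keep top 5: [10, 10, 9, 9, 8]
Tail entries: [8, 7, 6, 6, 5, 4, 4, 3, 2, 2, 1]
L1 error = sum of tail = 48.

48


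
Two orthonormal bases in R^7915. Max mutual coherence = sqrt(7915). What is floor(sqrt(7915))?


88^2 = 7744 <= 7915 < 7921 = 89^2, so 88 <= sqrt(7915) < 89.
floor(sqrt(7915)) = 88.

88


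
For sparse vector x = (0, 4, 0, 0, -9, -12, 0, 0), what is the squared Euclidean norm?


Non-zero entries: [(1, 4), (4, -9), (5, -12)]
Squares: [16, 81, 144]
||x||_2^2 = sum = 241.

241


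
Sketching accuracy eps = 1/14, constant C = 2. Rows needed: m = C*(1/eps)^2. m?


1/eps = 14.
(1/eps)^2 = 196.
m = 2*196 = 392.

392


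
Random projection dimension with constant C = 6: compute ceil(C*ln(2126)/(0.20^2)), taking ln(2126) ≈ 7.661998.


ln(2126) ≈ 7.661998.
eps^2 = 0.20^2 = 0.04.
C*ln(N)/eps^2 ≈ 6*7.661998/0.04 ≈ 1149.2997.
m = ceil(1149.2997) = 1150.

1150


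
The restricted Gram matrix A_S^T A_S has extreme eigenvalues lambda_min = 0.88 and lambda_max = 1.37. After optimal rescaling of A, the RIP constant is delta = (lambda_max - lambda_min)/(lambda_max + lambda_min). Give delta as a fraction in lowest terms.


lambda_max - lambda_min = 1.37 - 0.88 = 0.49.
lambda_max + lambda_min = 1.37 + 0.88 = 2.25.
delta = 0.49/2.25 = 49/225.

49/225


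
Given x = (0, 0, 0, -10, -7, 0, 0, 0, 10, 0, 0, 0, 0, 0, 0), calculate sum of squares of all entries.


Non-zero entries: [(3, -10), (4, -7), (8, 10)]
Squares: [100, 49, 100]
||x||_2^2 = sum = 249.

249


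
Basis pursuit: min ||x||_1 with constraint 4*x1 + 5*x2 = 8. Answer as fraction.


Axis intercepts:
  x1 = 2, x2 = 0: L1 = 2
  x1 = 0, x2 = 8/5: L1 = 8/5
x* = (0, 8/5)
||x*||_1 = 8/5.

8/5


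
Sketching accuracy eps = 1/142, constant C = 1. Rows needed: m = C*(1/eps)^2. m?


1/eps = 142.
(1/eps)^2 = 20164.
m = 1*20164 = 20164.

20164


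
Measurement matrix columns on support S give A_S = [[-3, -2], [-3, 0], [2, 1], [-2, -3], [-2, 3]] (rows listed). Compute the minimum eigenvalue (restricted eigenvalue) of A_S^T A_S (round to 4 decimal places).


A_S^T A_S = [[30, 8], [8, 23]].
trace = 53.
det = 626.
disc = trace^2 - 4*det = 2809 - 4*626 = 305.
sqrt(305) ≈ 17.464249.
lam_min = (53 - sqrt(305))/2 ≈ (53 - 17.464249)/2 = 17.7678755 ≈ 17.7679.

17.7679


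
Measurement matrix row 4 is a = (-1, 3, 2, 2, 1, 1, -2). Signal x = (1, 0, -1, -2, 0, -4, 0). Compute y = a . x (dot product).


Non-zero terms: ['-1*1', '2*-1', '2*-2', '1*-4']
Products: [-1, -2, -4, -4]
y = sum = -11.

-11


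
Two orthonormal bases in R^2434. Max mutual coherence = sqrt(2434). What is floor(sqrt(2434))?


49^2 = 2401 <= 2434 < 2500 = 50^2, so 49 <= sqrt(2434) < 50.
floor(sqrt(2434)) = 49.

49


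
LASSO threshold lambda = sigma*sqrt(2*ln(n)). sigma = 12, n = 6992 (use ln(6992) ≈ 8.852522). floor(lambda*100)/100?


ln(6992) ≈ 8.852522.
2*ln(n) ≈ 17.705044.
sqrt(2*ln(n)) ≈ sqrt(17.705044) ≈ 4.207736.
lambda ≈ 12*4.207736 = 50.492832.
floor(lambda*100)/100 = 50.49.

50.49


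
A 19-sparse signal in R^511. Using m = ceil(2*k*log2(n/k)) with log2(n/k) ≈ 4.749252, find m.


log2(n/k) = log2(511/19) ≈ 4.749252.
2*k*log2(n/k) ≈ 2*19*4.749252 = 180.471576.
m = ceil(180.471576) = 181.

181


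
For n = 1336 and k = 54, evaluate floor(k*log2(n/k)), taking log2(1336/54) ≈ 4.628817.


log2(n/k) = log2(1336/54) ≈ 4.628817.
k*log2(n/k) ≈ 54*4.628817 = 249.956118.
floor(249.956118) = 249.

249


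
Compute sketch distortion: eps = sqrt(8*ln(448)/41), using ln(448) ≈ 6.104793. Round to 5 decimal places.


ln(448) ≈ 6.104793.
8*ln(N)/m ≈ 8*6.104793/41 ≈ 1.19117912.
eps = sqrt(1.19117912) ≈ 1.0914115 ≈ 1.09141.

1.09141


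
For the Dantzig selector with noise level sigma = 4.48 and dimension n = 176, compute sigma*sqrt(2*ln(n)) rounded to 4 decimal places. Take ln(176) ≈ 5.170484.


ln(176) ≈ 5.170484.
2*ln(n) ≈ 10.340968.
sqrt(2*ln(n)) ≈ sqrt(10.340968) ≈ 3.215738.
threshold ≈ 4.48*3.215738 = 14.40650624 ≈ 14.4065.

14.4065


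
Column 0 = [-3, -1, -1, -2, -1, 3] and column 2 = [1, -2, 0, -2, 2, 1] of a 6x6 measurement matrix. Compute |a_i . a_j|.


Inner product: -3*1 + -1*-2 + -1*0 + -2*-2 + -1*2 + 3*1
Products: [-3, 2, 0, 4, -2, 3]
Sum = 4.
|dot| = 4.

4


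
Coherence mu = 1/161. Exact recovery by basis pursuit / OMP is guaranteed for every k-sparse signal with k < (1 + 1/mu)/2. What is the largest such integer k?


1/mu = 161.
1 + 1/mu = 162.
(1 + 1/mu)/2 = 81 is an integer and the inequality is strict, so k_max = 81 - 1 = 80.

80


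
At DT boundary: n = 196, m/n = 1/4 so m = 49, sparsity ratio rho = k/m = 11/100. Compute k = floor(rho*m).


m = 1/4*196 = 49.
rho = 11/100.
rho*m = 11/100*49 = 5.39.
k = floor(5.39) = 5.

5


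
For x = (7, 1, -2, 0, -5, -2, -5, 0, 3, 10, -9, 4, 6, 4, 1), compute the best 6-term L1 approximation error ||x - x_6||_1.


Sorted |x_i| descending: [10, 9, 7, 6, 5, 5, 4, 4, 3, 2, 2, 1, 1, 0, 0]
Keep top 6: [10, 9, 7, 6, 5, 5]
Tail entries: [4, 4, 3, 2, 2, 1, 1, 0, 0]
L1 error = sum of tail = 17.

17


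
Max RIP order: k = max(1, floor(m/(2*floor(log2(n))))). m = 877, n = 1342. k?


floor(log2(1342)) = 10.
2*10 = 20.
m/(2*floor(log2(n))) = 877/20 ≈ 43.85.
floor = 43.
k = max(1, 43) = 43.

43


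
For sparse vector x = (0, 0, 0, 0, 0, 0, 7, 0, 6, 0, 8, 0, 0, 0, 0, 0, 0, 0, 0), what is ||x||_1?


Non-zero entries: [(6, 7), (8, 6), (10, 8)]
Absolute values: [7, 6, 8]
||x||_1 = sum = 21.

21


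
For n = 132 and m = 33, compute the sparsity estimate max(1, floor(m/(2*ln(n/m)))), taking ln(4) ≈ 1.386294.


n/m = 132/33 = 4.
ln(n/m) ≈ 1.386294.
2*ln(n/m) ≈ 2.772588.
m/(2*ln(n/m)) ≈ 33/2.772588 ≈ 11.9022.
floor = 11.
k_max = max(1, 11) = 11.

11


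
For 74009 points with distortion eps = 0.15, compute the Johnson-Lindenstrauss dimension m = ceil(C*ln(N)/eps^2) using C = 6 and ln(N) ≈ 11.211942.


ln(74009) ≈ 11.211942.
eps^2 = 0.15^2 = 0.0225.
C*ln(N)/eps^2 ≈ 6*11.211942/0.0225 ≈ 2989.8512.
m = ceil(2989.8512) = 2990.

2990


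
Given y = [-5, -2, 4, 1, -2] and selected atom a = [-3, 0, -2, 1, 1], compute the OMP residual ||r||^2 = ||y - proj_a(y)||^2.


a^T a = 15.
a^T y = 6.
coeff = 6/15 = 2/5.
||r||^2 = 238/5.

238/5


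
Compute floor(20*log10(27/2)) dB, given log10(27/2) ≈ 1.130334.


||x||/||e|| = 27/2.
log10(27/2) ≈ 1.130334.
20*log10(||x||/||e||) ≈ 20*1.130334 = 22.60668.
floor(22.60668) = 22.

22


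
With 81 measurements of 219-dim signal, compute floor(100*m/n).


100*m/n = 100*81/219 ≈ 36.9863.
floor = 36.

36


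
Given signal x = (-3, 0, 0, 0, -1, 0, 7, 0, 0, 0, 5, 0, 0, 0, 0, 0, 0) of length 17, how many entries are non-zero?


Non-zero positions: [0, 4, 6, 10].
Sparsity = 4.

4


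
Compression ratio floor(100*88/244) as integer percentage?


100*m/n = 100*88/244 ≈ 36.0656.
floor = 36.

36


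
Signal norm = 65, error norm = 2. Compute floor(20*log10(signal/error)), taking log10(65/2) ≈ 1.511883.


||x||/||e|| = 65/2.
log10(65/2) ≈ 1.511883.
20*log10(||x||/||e||) ≈ 20*1.511883 = 30.23766.
floor(30.23766) = 30.

30


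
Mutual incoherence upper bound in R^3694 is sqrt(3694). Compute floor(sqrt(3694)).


60^2 = 3600 <= 3694 < 3721 = 61^2, so 60 <= sqrt(3694) < 61.
floor(sqrt(3694)) = 60.

60


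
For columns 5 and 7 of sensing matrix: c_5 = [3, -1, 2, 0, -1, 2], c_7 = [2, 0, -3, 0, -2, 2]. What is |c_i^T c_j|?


Inner product: 3*2 + -1*0 + 2*-3 + 0*0 + -1*-2 + 2*2
Products: [6, 0, -6, 0, 2, 4]
Sum = 6.
|dot| = 6.

6


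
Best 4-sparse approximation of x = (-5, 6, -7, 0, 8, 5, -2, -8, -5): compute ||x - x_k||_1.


Sorted |x_i| descending: [8, 8, 7, 6, 5, 5, 5, 2, 0]
Keep top 4: [8, 8, 7, 6]
Tail entries: [5, 5, 5, 2, 0]
L1 error = sum of tail = 17.

17


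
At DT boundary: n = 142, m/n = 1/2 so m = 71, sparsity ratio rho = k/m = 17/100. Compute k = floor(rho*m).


m = 1/2*142 = 71.
rho = 17/100.
rho*m = 17/100*71 = 12.07.
k = floor(12.07) = 12.

12


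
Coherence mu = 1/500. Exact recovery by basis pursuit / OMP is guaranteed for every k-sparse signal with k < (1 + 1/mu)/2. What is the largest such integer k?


1/mu = 500.
1 + 1/mu = 501.
(1 + 1/mu)/2 = 250.5 is not an integer, so k_max = floor(250.5) = 250.

250


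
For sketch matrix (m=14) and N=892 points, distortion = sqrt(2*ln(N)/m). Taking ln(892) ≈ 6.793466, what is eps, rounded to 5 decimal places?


ln(892) ≈ 6.793466.
2*ln(N)/m ≈ 2*6.793466/14 ≈ 0.97049514.
eps = sqrt(0.97049514) ≈ 0.9851371 ≈ 0.98514.

0.98514


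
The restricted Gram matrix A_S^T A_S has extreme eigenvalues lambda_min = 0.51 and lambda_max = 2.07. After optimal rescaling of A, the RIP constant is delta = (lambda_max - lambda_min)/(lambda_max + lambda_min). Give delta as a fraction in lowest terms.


lambda_max - lambda_min = 2.07 - 0.51 = 1.56.
lambda_max + lambda_min = 2.07 + 0.51 = 2.58.
delta = 1.56/2.58 = 156/258 = 26/43.

26/43


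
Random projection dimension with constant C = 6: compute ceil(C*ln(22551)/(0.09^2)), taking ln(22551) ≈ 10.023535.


ln(22551) ≈ 10.023535.
eps^2 = 0.09^2 = 0.0081.
C*ln(N)/eps^2 ≈ 6*10.023535/0.0081 ≈ 7424.8407.
m = ceil(7424.8407) = 7425.

7425


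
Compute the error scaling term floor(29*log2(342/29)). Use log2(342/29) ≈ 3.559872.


log2(n/k) = log2(342/29) ≈ 3.559872.
k*log2(n/k) ≈ 29*3.559872 = 103.236288.
floor(103.236288) = 103.

103


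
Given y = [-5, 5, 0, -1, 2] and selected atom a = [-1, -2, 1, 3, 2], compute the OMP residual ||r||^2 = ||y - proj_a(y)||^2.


a^T a = 19.
a^T y = -4.
coeff = -4/19 = -4/19.
||r||^2 = 1029/19.

1029/19


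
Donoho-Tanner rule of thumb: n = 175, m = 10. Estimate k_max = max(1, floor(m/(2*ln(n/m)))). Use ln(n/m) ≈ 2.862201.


n/m = 175/10 = 35/2.
ln(n/m) ≈ 2.862201.
2*ln(n/m) ≈ 5.724402.
m/(2*ln(n/m)) ≈ 10/5.724402 ≈ 1.7469.
floor = 1.
k_max = max(1, 1) = 1.

1


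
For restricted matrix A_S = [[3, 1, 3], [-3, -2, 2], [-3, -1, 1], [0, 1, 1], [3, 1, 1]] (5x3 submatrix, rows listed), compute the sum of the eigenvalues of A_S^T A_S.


Sum of eigenvalues of A_S^T A_S = trace(A_S^T A_S) = sum of squared column norms of A_S.
A_S^T A_S diagonal: [36, 8, 16].
trace = 36 + 8 + 16 = 60.

60


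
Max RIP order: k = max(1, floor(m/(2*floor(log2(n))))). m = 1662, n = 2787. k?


floor(log2(2787)) = 11.
2*11 = 22.
m/(2*floor(log2(n))) = 1662/22 ≈ 75.5455.
floor = 75.
k = max(1, 75) = 75.

75


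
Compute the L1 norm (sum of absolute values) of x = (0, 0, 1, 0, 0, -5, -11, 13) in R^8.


Non-zero entries: [(2, 1), (5, -5), (6, -11), (7, 13)]
Absolute values: [1, 5, 11, 13]
||x||_1 = sum = 30.

30


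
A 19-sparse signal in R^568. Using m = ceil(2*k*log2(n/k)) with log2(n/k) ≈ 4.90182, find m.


log2(n/k) = log2(568/19) ≈ 4.90182.
2*k*log2(n/k) ≈ 2*19*4.90182 = 186.26916.
m = ceil(186.26916) = 187.

187


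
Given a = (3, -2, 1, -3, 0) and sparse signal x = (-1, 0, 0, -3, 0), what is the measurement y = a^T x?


Non-zero terms: ['3*-1', '-3*-3']
Products: [-3, 9]
y = sum = 6.

6


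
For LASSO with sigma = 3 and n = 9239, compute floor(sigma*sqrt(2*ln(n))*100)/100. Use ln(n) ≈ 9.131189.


ln(9239) ≈ 9.131189.
2*ln(n) ≈ 18.262378.
sqrt(2*ln(n)) ≈ sqrt(18.262378) ≈ 4.27345.
lambda ≈ 3*4.27345 = 12.82035.
floor(lambda*100)/100 = 12.82.

12.82


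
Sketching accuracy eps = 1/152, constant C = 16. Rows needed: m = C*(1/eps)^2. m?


1/eps = 152.
(1/eps)^2 = 23104.
m = 16*23104 = 369664.

369664


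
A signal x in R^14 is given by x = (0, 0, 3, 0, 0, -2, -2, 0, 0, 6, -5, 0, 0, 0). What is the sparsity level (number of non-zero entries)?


Non-zero positions: [2, 5, 6, 9, 10].
Sparsity = 5.

5


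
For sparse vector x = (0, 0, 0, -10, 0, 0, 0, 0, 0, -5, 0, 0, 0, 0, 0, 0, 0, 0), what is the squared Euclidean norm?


Non-zero entries: [(3, -10), (9, -5)]
Squares: [100, 25]
||x||_2^2 = sum = 125.

125


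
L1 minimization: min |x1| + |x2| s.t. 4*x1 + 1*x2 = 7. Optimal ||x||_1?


Axis intercepts:
  x1 = 7/4, x2 = 0: L1 = 7/4
  x1 = 0, x2 = 7: L1 = 7
x* = (7/4, 0)
||x*||_1 = 7/4.

7/4


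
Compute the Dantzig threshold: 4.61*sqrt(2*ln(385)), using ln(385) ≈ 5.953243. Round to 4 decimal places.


ln(385) ≈ 5.953243.
2*ln(n) ≈ 11.906486.
sqrt(2*ln(n)) ≈ sqrt(11.906486) ≈ 3.450578.
threshold ≈ 4.61*3.450578 = 15.90716458 ≈ 15.9072.

15.9072


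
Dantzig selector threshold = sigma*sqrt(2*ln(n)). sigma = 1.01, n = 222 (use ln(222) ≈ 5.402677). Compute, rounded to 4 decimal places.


ln(222) ≈ 5.402677.
2*ln(n) ≈ 10.805354.
sqrt(2*ln(n)) ≈ sqrt(10.805354) ≈ 3.28715.
threshold ≈ 1.01*3.28715 = 3.3200215 ≈ 3.3200.

3.3200


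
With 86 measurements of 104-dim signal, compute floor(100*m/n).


100*m/n = 100*86/104 ≈ 82.6923.
floor = 82.

82


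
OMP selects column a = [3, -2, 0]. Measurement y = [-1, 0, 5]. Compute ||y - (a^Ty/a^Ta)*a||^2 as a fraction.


a^T a = 13.
a^T y = -3.
coeff = -3/13 = -3/13.
||r||^2 = 329/13.

329/13


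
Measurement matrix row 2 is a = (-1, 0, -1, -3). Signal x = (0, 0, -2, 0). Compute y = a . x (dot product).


Non-zero terms: ['-1*-2']
Products: [2]
y = sum = 2.

2


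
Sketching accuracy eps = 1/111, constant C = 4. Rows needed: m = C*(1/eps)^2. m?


1/eps = 111.
(1/eps)^2 = 12321.
m = 4*12321 = 49284.

49284


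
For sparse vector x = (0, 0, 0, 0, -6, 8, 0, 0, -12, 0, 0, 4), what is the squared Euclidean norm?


Non-zero entries: [(4, -6), (5, 8), (8, -12), (11, 4)]
Squares: [36, 64, 144, 16]
||x||_2^2 = sum = 260.

260


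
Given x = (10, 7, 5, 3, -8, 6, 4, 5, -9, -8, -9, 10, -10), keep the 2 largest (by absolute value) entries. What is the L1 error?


Sorted |x_i| descending: [10, 10, 10, 9, 9, 8, 8, 7, 6, 5, 5, 4, 3]
Keep top 2: [10, 10]
Tail entries: [10, 9, 9, 8, 8, 7, 6, 5, 5, 4, 3]
L1 error = sum of tail = 74.

74


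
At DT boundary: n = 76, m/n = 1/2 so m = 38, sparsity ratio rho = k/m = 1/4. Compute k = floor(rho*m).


m = 1/2*76 = 38.
rho = 1/4.
rho*m = 1/4*38 = 9.5.
k = floor(9.5) = 9.

9


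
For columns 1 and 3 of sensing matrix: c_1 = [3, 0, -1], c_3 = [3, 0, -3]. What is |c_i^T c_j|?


Inner product: 3*3 + 0*0 + -1*-3
Products: [9, 0, 3]
Sum = 12.
|dot| = 12.

12


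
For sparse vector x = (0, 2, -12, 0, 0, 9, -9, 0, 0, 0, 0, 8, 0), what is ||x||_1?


Non-zero entries: [(1, 2), (2, -12), (5, 9), (6, -9), (11, 8)]
Absolute values: [2, 12, 9, 9, 8]
||x||_1 = sum = 40.

40


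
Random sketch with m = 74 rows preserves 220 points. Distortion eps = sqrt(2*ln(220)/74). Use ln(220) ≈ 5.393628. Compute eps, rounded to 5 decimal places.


ln(220) ≈ 5.393628.
2*ln(N)/m ≈ 2*5.393628/74 ≈ 0.14577373.
eps = sqrt(0.14577373) ≈ 0.3818033 ≈ 0.38180.

0.38180


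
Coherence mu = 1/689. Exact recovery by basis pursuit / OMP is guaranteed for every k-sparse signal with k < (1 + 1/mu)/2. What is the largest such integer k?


1/mu = 689.
1 + 1/mu = 690.
(1 + 1/mu)/2 = 345 is an integer and the inequality is strict, so k_max = 345 - 1 = 344.

344


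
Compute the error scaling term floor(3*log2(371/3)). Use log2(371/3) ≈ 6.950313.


log2(n/k) = log2(371/3) ≈ 6.950313.
k*log2(n/k) ≈ 3*6.950313 = 20.850939.
floor(20.850939) = 20.

20


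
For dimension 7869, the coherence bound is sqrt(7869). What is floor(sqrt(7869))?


88^2 = 7744 <= 7869 < 7921 = 89^2, so 88 <= sqrt(7869) < 89.
floor(sqrt(7869)) = 88.

88


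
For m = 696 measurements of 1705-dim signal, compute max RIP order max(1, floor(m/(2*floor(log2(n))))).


floor(log2(1705)) = 10.
2*10 = 20.
m/(2*floor(log2(n))) = 696/20 ≈ 34.8.
floor = 34.
k = max(1, 34) = 34.

34


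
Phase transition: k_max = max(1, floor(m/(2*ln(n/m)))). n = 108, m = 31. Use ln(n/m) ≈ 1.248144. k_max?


n/m = 108/31.
ln(n/m) ≈ 1.248144.
2*ln(n/m) ≈ 2.496288.
m/(2*ln(n/m)) ≈ 31/2.496288 ≈ 12.4184.
floor = 12.
k_max = max(1, 12) = 12.

12


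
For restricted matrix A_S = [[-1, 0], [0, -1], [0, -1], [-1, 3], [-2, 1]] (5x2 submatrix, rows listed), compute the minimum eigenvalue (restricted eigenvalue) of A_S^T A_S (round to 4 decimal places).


A_S^T A_S = [[6, -5], [-5, 12]].
trace = 18.
det = 47.
disc = trace^2 - 4*det = 324 - 4*47 = 136.
sqrt(136) ≈ 11.661904.
lam_min = (18 - sqrt(136))/2 ≈ (18 - 11.661904)/2 = 3.169048 ≈ 3.1690.

3.1690


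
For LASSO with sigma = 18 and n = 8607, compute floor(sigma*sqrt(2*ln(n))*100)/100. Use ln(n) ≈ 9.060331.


ln(8607) ≈ 9.060331.
2*ln(n) ≈ 18.120662.
sqrt(2*ln(n)) ≈ sqrt(18.120662) ≈ 4.256837.
lambda ≈ 18*4.256837 = 76.623066.
floor(lambda*100)/100 = 76.62.

76.62


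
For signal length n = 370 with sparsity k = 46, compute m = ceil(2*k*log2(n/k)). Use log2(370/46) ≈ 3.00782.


log2(n/k) = log2(370/46) ≈ 3.00782.
2*k*log2(n/k) ≈ 2*46*3.00782 = 276.71944.
m = ceil(276.71944) = 277.

277


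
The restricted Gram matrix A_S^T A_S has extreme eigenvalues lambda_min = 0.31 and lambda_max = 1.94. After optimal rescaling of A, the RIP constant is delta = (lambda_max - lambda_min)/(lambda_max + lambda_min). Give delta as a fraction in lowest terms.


lambda_max - lambda_min = 1.94 - 0.31 = 1.63.
lambda_max + lambda_min = 1.94 + 0.31 = 2.25.
delta = 1.63/2.25 = 163/225.

163/225


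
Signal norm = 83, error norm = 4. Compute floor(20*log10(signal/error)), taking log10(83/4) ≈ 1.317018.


||x||/||e|| = 83/4.
log10(83/4) ≈ 1.317018.
20*log10(||x||/||e||) ≈ 20*1.317018 = 26.34036.
floor(26.34036) = 26.

26


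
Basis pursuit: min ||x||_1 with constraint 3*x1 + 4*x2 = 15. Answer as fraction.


Axis intercepts:
  x1 = 5, x2 = 0: L1 = 5
  x1 = 0, x2 = 15/4: L1 = 15/4
x* = (0, 15/4)
||x*||_1 = 15/4.

15/4


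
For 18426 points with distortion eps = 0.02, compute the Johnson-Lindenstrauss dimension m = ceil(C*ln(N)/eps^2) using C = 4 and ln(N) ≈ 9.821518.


ln(18426) ≈ 9.821518.
eps^2 = 0.02^2 = 0.0004.
C*ln(N)/eps^2 ≈ 4*9.821518/0.0004 ≈ 98215.18.
m = ceil(98215.18) = 98216.

98216


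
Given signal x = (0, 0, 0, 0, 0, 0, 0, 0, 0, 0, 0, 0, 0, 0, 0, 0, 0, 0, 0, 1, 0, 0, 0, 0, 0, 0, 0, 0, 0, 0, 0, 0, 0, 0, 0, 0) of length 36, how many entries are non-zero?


Non-zero positions: [19].
Sparsity = 1.

1


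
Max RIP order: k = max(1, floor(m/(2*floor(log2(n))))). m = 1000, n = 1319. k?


floor(log2(1319)) = 10.
2*10 = 20.
m/(2*floor(log2(n))) = 1000/20 ≈ 50.0.
floor = 50.
k = max(1, 50) = 50.

50


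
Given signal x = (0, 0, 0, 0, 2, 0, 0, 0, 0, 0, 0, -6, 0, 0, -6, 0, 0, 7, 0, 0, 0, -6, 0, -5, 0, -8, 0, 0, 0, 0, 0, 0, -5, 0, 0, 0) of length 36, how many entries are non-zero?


Non-zero positions: [4, 11, 14, 17, 21, 23, 25, 32].
Sparsity = 8.

8


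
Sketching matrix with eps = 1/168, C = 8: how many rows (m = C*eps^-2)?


1/eps = 168.
(1/eps)^2 = 28224.
m = 8*28224 = 225792.

225792


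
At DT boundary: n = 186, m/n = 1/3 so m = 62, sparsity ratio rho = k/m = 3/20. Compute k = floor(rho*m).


m = 1/3*186 = 62.
rho = 3/20.
rho*m = 3/20*62 = 9.3.
k = floor(9.3) = 9.

9


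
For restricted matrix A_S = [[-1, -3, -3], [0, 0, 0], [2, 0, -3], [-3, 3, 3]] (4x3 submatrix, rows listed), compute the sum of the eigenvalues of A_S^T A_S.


Sum of eigenvalues of A_S^T A_S = trace(A_S^T A_S) = sum of squared column norms of A_S.
A_S^T A_S diagonal: [14, 18, 27].
trace = 14 + 18 + 27 = 59.

59


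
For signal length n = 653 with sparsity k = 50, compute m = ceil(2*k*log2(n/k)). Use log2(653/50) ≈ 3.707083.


log2(n/k) = log2(653/50) ≈ 3.707083.
2*k*log2(n/k) ≈ 2*50*3.707083 = 370.7083.
m = ceil(370.7083) = 371.

371


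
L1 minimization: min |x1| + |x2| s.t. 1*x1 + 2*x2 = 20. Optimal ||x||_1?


Axis intercepts:
  x1 = 20, x2 = 0: L1 = 20
  x1 = 0, x2 = 10: L1 = 10
x* = (0, 10)
||x*||_1 = 10.

10


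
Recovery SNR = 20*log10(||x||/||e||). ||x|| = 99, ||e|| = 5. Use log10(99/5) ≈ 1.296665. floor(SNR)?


||x||/||e|| = 99/5.
log10(99/5) ≈ 1.296665.
20*log10(||x||/||e||) ≈ 20*1.296665 = 25.9333.
floor(25.9333) = 25.

25


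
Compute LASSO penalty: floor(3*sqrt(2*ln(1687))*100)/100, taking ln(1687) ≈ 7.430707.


ln(1687) ≈ 7.430707.
2*ln(n) ≈ 14.861414.
sqrt(2*ln(n)) ≈ sqrt(14.861414) ≈ 3.85505.
lambda ≈ 3*3.85505 = 11.56515.
floor(lambda*100)/100 = 11.56.

11.56


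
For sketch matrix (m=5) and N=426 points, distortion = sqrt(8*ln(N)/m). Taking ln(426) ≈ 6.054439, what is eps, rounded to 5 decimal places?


ln(426) ≈ 6.054439.
8*ln(N)/m ≈ 8*6.054439/5 ≈ 9.6871024.
eps = sqrt(9.6871024) ≈ 3.112411 ≈ 3.11241.

3.11241


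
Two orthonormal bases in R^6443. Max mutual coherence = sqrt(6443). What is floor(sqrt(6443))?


80^2 = 6400 <= 6443 < 6561 = 81^2, so 80 <= sqrt(6443) < 81.
floor(sqrt(6443)) = 80.

80


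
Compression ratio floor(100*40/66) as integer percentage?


100*m/n = 100*40/66 ≈ 60.6061.
floor = 60.

60


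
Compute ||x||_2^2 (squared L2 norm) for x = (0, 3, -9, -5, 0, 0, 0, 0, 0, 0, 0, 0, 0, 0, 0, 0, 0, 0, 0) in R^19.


Non-zero entries: [(1, 3), (2, -9), (3, -5)]
Squares: [9, 81, 25]
||x||_2^2 = sum = 115.

115


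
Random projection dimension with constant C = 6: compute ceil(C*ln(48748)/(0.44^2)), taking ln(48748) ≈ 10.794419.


ln(48748) ≈ 10.794419.
eps^2 = 0.44^2 = 0.1936.
C*ln(N)/eps^2 ≈ 6*10.794419/0.1936 ≈ 334.5378.
m = ceil(334.5378) = 335.

335


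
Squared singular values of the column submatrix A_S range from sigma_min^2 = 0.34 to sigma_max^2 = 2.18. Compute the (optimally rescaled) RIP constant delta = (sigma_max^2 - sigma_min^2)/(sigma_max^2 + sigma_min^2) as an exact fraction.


lambda_max - lambda_min = 2.18 - 0.34 = 1.84.
lambda_max + lambda_min = 2.18 + 0.34 = 2.52.
delta = 1.84/2.52 = 184/252 = 46/63.

46/63


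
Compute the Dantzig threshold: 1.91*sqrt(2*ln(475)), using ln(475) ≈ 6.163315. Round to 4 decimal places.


ln(475) ≈ 6.163315.
2*ln(n) ≈ 12.32663.
sqrt(2*ln(n)) ≈ sqrt(12.32663) ≈ 3.51093.
threshold ≈ 1.91*3.51093 = 6.7058763 ≈ 6.7059.

6.7059


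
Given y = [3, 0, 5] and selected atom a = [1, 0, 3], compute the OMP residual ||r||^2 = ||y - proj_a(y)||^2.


a^T a = 10.
a^T y = 18.
coeff = 18/10 = 9/5.
||r||^2 = 8/5.

8/5


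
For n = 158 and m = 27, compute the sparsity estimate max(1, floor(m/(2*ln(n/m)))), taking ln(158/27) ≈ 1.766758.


n/m = 158/27.
ln(n/m) ≈ 1.766758.
2*ln(n/m) ≈ 3.533516.
m/(2*ln(n/m)) ≈ 27/3.533516 ≈ 7.6411.
floor = 7.
k_max = max(1, 7) = 7.

7


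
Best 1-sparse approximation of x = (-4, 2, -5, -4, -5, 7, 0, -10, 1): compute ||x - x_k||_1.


Sorted |x_i| descending: [10, 7, 5, 5, 4, 4, 2, 1, 0]
Keep top 1: [10]
Tail entries: [7, 5, 5, 4, 4, 2, 1, 0]
L1 error = sum of tail = 28.

28


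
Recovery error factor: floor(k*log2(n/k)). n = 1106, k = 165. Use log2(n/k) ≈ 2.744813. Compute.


log2(n/k) = log2(1106/165) ≈ 2.744813.
k*log2(n/k) ≈ 165*2.744813 = 452.894145.
floor(452.894145) = 452.

452


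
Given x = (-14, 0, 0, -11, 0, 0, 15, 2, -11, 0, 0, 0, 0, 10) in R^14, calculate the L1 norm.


Non-zero entries: [(0, -14), (3, -11), (6, 15), (7, 2), (8, -11), (13, 10)]
Absolute values: [14, 11, 15, 2, 11, 10]
||x||_1 = sum = 63.

63


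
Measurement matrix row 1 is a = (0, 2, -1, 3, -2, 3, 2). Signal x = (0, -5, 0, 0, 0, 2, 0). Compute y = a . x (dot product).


Non-zero terms: ['2*-5', '3*2']
Products: [-10, 6]
y = sum = -4.

-4


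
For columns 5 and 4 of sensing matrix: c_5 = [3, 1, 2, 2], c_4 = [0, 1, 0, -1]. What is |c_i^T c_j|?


Inner product: 3*0 + 1*1 + 2*0 + 2*-1
Products: [0, 1, 0, -2]
Sum = -1.
|dot| = 1.

1


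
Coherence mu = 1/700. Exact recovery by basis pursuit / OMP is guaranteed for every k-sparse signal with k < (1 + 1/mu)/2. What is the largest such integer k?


1/mu = 700.
1 + 1/mu = 701.
(1 + 1/mu)/2 = 350.5 is not an integer, so k_max = floor(350.5) = 350.

350


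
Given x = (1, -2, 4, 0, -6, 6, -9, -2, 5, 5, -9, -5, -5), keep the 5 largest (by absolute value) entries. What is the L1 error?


Sorted |x_i| descending: [9, 9, 6, 6, 5, 5, 5, 5, 4, 2, 2, 1, 0]
Keep top 5: [9, 9, 6, 6, 5]
Tail entries: [5, 5, 5, 4, 2, 2, 1, 0]
L1 error = sum of tail = 24.

24


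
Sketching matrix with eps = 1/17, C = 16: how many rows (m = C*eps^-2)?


1/eps = 17.
(1/eps)^2 = 289.
m = 16*289 = 4624.

4624


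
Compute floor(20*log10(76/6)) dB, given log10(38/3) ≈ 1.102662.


||x||/||e|| = 76/6 = 38/3.
log10(38/3) ≈ 1.102662.
20*log10(||x||/||e||) ≈ 20*1.102662 = 22.05324.
floor(22.05324) = 22.

22


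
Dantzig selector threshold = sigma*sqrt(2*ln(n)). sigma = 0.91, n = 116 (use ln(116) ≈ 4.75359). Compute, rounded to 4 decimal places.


ln(116) ≈ 4.75359.
2*ln(n) ≈ 9.50718.
sqrt(2*ln(n)) ≈ sqrt(9.50718) ≈ 3.083372.
threshold ≈ 0.91*3.083372 = 2.80586852 ≈ 2.8059.

2.8059


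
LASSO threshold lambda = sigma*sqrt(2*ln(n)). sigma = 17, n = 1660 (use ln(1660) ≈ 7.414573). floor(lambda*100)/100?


ln(1660) ≈ 7.414573.
2*ln(n) ≈ 14.829146.
sqrt(2*ln(n)) ≈ sqrt(14.829146) ≈ 3.850863.
lambda ≈ 17*3.850863 = 65.464671.
floor(lambda*100)/100 = 65.46.

65.46


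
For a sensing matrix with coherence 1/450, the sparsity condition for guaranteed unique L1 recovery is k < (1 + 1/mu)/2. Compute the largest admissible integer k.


1/mu = 450.
1 + 1/mu = 451.
(1 + 1/mu)/2 = 225.5 is not an integer, so k_max = floor(225.5) = 225.

225


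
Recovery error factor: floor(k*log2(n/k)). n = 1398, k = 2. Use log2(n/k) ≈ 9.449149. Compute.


log2(n/k) = log2(1398/2) ≈ 9.449149.
k*log2(n/k) ≈ 2*9.449149 = 18.898298.
floor(18.898298) = 18.

18


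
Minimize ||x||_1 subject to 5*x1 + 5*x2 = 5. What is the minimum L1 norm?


Axis intercepts:
  x1 = 1, x2 = 0: L1 = 1
  x1 = 0, x2 = 1: L1 = 1
x* = (1, 0)
||x*||_1 = 1.

1


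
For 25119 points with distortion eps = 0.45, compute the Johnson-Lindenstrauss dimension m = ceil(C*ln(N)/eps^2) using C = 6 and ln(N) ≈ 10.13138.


ln(25119) ≈ 10.13138.
eps^2 = 0.45^2 = 0.2025.
C*ln(N)/eps^2 ≈ 6*10.13138/0.2025 ≈ 300.189.
m = ceil(300.189) = 301.

301


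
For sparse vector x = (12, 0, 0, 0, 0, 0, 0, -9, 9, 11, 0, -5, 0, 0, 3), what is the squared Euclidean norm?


Non-zero entries: [(0, 12), (7, -9), (8, 9), (9, 11), (11, -5), (14, 3)]
Squares: [144, 81, 81, 121, 25, 9]
||x||_2^2 = sum = 461.

461


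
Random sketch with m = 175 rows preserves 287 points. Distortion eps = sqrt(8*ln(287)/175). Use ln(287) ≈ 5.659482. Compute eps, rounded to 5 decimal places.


ln(287) ≈ 5.659482.
8*ln(N)/m ≈ 8*5.659482/175 ≈ 0.25871918.
eps = sqrt(0.25871918) ≈ 0.5086445 ≈ 0.50864.

0.50864


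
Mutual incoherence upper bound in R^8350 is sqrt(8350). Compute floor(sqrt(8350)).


91^2 = 8281 <= 8350 < 8464 = 92^2, so 91 <= sqrt(8350) < 92.
floor(sqrt(8350)) = 91.

91


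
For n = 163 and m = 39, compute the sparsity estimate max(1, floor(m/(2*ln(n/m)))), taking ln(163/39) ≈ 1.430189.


n/m = 163/39.
ln(n/m) ≈ 1.430189.
2*ln(n/m) ≈ 2.860378.
m/(2*ln(n/m)) ≈ 39/2.860378 ≈ 13.6346.
floor = 13.
k_max = max(1, 13) = 13.

13


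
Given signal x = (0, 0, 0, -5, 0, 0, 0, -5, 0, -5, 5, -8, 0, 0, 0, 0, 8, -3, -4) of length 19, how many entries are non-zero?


Non-zero positions: [3, 7, 9, 10, 11, 16, 17, 18].
Sparsity = 8.

8


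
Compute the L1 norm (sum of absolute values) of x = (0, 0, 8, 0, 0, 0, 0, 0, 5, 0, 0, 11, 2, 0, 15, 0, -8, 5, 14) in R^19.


Non-zero entries: [(2, 8), (8, 5), (11, 11), (12, 2), (14, 15), (16, -8), (17, 5), (18, 14)]
Absolute values: [8, 5, 11, 2, 15, 8, 5, 14]
||x||_1 = sum = 68.

68


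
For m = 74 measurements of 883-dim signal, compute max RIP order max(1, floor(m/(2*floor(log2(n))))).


floor(log2(883)) = 9.
2*9 = 18.
m/(2*floor(log2(n))) = 74/18 ≈ 4.1111.
floor = 4.
k = max(1, 4) = 4.

4


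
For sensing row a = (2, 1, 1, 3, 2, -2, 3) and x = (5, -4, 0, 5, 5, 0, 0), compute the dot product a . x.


Non-zero terms: ['2*5', '1*-4', '3*5', '2*5']
Products: [10, -4, 15, 10]
y = sum = 31.

31


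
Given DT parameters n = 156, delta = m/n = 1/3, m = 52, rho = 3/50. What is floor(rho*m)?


m = 1/3*156 = 52.
rho = 3/50.
rho*m = 3/50*52 = 3.12.
k = floor(3.12) = 3.

3


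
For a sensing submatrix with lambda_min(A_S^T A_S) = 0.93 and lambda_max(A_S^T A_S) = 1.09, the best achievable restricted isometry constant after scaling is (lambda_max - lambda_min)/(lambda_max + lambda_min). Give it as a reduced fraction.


lambda_max - lambda_min = 1.09 - 0.93 = 0.16.
lambda_max + lambda_min = 1.09 + 0.93 = 2.02.
delta = 0.16/2.02 = 16/202 = 8/101.

8/101


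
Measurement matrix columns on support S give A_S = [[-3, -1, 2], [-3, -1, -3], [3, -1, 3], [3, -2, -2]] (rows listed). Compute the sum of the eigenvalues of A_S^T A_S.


Sum of eigenvalues of A_S^T A_S = trace(A_S^T A_S) = sum of squared column norms of A_S.
A_S^T A_S diagonal: [36, 7, 26].
trace = 36 + 7 + 26 = 69.

69


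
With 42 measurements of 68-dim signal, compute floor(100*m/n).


100*m/n = 100*42/68 ≈ 61.7647.
floor = 61.

61


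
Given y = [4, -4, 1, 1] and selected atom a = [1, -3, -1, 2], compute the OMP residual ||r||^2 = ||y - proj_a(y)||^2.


a^T a = 15.
a^T y = 17.
coeff = 17/15 = 17/15.
||r||^2 = 221/15.

221/15


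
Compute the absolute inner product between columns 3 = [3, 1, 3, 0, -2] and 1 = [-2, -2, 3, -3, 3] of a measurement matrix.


Inner product: 3*-2 + 1*-2 + 3*3 + 0*-3 + -2*3
Products: [-6, -2, 9, 0, -6]
Sum = -5.
|dot| = 5.

5


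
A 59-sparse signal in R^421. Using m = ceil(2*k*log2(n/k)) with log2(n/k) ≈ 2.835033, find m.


log2(n/k) = log2(421/59) ≈ 2.835033.
2*k*log2(n/k) ≈ 2*59*2.835033 = 334.533894.
m = ceil(334.533894) = 335.

335


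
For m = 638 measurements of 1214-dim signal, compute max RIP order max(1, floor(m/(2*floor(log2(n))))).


floor(log2(1214)) = 10.
2*10 = 20.
m/(2*floor(log2(n))) = 638/20 ≈ 31.9.
floor = 31.
k = max(1, 31) = 31.

31


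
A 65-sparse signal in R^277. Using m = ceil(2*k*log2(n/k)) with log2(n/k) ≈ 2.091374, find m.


log2(n/k) = log2(277/65) ≈ 2.091374.
2*k*log2(n/k) ≈ 2*65*2.091374 = 271.87862.
m = ceil(271.87862) = 272.

272


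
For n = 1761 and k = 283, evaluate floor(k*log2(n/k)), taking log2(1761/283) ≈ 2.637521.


log2(n/k) = log2(1761/283) ≈ 2.637521.
k*log2(n/k) ≈ 283*2.637521 = 746.418443.
floor(746.418443) = 746.

746


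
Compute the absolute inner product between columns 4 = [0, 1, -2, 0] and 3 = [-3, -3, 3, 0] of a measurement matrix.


Inner product: 0*-3 + 1*-3 + -2*3 + 0*0
Products: [0, -3, -6, 0]
Sum = -9.
|dot| = 9.

9


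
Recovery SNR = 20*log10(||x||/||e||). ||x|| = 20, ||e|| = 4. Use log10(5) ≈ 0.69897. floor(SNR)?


||x||/||e|| = 20/4 = 5.
log10(5) ≈ 0.69897.
20*log10(||x||/||e||) ≈ 20*0.69897 = 13.9794.
floor(13.9794) = 13.

13


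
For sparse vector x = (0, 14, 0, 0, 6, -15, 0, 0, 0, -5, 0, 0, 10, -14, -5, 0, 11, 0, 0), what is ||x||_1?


Non-zero entries: [(1, 14), (4, 6), (5, -15), (9, -5), (12, 10), (13, -14), (14, -5), (16, 11)]
Absolute values: [14, 6, 15, 5, 10, 14, 5, 11]
||x||_1 = sum = 80.

80


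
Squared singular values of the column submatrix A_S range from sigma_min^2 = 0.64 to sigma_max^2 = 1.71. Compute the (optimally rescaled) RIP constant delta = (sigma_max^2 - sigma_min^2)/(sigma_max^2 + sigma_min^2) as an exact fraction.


lambda_max - lambda_min = 1.71 - 0.64 = 1.07.
lambda_max + lambda_min = 1.71 + 0.64 = 2.35.
delta = 1.07/2.35 = 107/235.

107/235


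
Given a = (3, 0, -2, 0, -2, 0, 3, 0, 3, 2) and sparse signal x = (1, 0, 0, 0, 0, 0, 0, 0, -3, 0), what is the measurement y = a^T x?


Non-zero terms: ['3*1', '3*-3']
Products: [3, -9]
y = sum = -6.

-6


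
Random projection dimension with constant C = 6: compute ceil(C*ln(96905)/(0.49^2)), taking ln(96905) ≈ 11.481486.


ln(96905) ≈ 11.481486.
eps^2 = 0.49^2 = 0.2401.
C*ln(N)/eps^2 ≈ 6*11.481486/0.2401 ≈ 286.9176.
m = ceil(286.9176) = 287.

287


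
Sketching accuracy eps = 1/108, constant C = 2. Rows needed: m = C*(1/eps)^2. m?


1/eps = 108.
(1/eps)^2 = 11664.
m = 2*11664 = 23328.

23328


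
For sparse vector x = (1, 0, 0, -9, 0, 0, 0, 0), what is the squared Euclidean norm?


Non-zero entries: [(0, 1), (3, -9)]
Squares: [1, 81]
||x||_2^2 = sum = 82.

82
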